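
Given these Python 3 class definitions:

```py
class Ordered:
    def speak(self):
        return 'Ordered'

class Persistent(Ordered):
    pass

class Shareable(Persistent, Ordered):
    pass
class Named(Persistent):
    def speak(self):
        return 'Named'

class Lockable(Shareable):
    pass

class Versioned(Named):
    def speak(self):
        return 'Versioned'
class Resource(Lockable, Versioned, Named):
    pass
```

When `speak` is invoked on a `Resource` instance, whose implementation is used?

Versioned

L[Resource] = Resource + merge(L[Lockable], L[Versioned], L[Named], [Lockable Versioned Named])
  take Lockable:  [Lockable Shareable Persistent Ordered object] + [Versioned Named Persistent Ordered object] + [Named Persistent Ordered object] + [Lockable Versioned Named]
  take Shareable:  [Shareable Persistent Ordered object] + [Versioned Named Persistent Ordered object] + [Named Persistent Ordered object] + [Versioned Named]
  take Versioned:  [Persistent Ordered object] + [Versioned Named Persistent Ordered object] + [Named Persistent Ordered object] + [Versioned Named]
  take Named:  [Persistent Ordered object] + [Named Persistent Ordered object] + [Named Persistent Ordered object] + [Named]
  take Persistent:  [Persistent Ordered object] + [Persistent Ordered object] + [Persistent Ordered object]
  take Ordered:  [Ordered object] + [Ordered object] + [Ordered object]
  take object:  [object] + [object] + [object]
MRO: Resource Lockable Shareable Versioned Named Persistent Ordered object
speak is defined in: Named, Ordered, Versioned. First along the MRO is Versioned.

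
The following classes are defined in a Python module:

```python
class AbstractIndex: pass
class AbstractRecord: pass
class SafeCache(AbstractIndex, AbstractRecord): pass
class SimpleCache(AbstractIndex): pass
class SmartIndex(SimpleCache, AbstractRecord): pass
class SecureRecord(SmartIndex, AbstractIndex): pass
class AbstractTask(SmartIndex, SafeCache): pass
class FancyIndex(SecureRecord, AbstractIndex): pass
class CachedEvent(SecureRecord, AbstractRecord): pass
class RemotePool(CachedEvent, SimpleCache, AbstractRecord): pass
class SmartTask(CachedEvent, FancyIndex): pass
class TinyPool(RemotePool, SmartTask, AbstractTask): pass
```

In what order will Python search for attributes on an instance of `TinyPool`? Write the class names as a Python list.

[TinyPool, RemotePool, SmartTask, CachedEvent, FancyIndex, SecureRecord, AbstractTask, SmartIndex, SimpleCache, SafeCache, AbstractIndex, AbstractRecord, object]

L[TinyPool] = TinyPool + merge(L[RemotePool], L[SmartTask], L[AbstractTask], [RemotePool SmartTask AbstractTask])
  take RemotePool:  [RemotePool CachedEvent SecureRecord SmartIndex SimpleCache AbstractIndex AbstractRecord object] + [SmartTask CachedEvent FancyIndex SecureRecord SmartIndex SimpleCache AbstractIndex AbstractRecord object] + [AbstractTask SmartIndex SimpleCache SafeCache AbstractIndex AbstractRecord object] + [RemotePool SmartTask AbstractTask]
  take SmartTask:  [CachedEvent SecureRecord SmartIndex SimpleCache AbstractIndex AbstractRecord object] + [SmartTask CachedEvent FancyIndex SecureRecord SmartIndex SimpleCache AbstractIndex AbstractRecord object] + [AbstractTask SmartIndex SimpleCache SafeCache AbstractIndex AbstractRecord object] + [SmartTask AbstractTask]
  take CachedEvent:  [CachedEvent SecureRecord SmartIndex SimpleCache AbstractIndex AbstractRecord object] + [CachedEvent FancyIndex SecureRecord SmartIndex SimpleCache AbstractIndex AbstractRecord object] + [AbstractTask SmartIndex SimpleCache SafeCache AbstractIndex AbstractRecord object] + [AbstractTask]
  take FancyIndex:  [SecureRecord SmartIndex SimpleCache AbstractIndex AbstractRecord object] + [FancyIndex SecureRecord SmartIndex SimpleCache AbstractIndex AbstractRecord object] + [AbstractTask SmartIndex SimpleCache SafeCache AbstractIndex AbstractRecord object] + [AbstractTask]
  take SecureRecord:  [SecureRecord SmartIndex SimpleCache AbstractIndex AbstractRecord object] + [SecureRecord SmartIndex SimpleCache AbstractIndex AbstractRecord object] + [AbstractTask SmartIndex SimpleCache SafeCache AbstractIndex AbstractRecord object] + [AbstractTask]
  take AbstractTask:  [SmartIndex SimpleCache AbstractIndex AbstractRecord object] + [SmartIndex SimpleCache AbstractIndex AbstractRecord object] + [AbstractTask SmartIndex SimpleCache SafeCache AbstractIndex AbstractRecord object] + [AbstractTask]
  take SmartIndex:  [SmartIndex SimpleCache AbstractIndex AbstractRecord object] + [SmartIndex SimpleCache AbstractIndex AbstractRecord object] + [SmartIndex SimpleCache SafeCache AbstractIndex AbstractRecord object]
  take SimpleCache:  [SimpleCache AbstractIndex AbstractRecord object] + [SimpleCache AbstractIndex AbstractRecord object] + [SimpleCache SafeCache AbstractIndex AbstractRecord object]
  take SafeCache:  [AbstractIndex AbstractRecord object] + [AbstractIndex AbstractRecord object] + [SafeCache AbstractIndex AbstractRecord object]
  take AbstractIndex:  [AbstractIndex AbstractRecord object] + [AbstractIndex AbstractRecord object] + [AbstractIndex AbstractRecord object]
  take AbstractRecord:  [AbstractRecord object] + [AbstractRecord object] + [AbstractRecord object]
  take object:  [object] + [object] + [object]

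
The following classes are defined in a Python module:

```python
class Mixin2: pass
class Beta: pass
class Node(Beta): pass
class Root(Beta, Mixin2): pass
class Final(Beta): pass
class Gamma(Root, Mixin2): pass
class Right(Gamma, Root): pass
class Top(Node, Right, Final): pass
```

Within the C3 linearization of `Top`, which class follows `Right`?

L[Top] = Top + merge(L[Node], L[Right], L[Final], [Node Right Final])
  take Node:  [Node Beta object] + [Right Gamma Root Beta Mixin2 object] + [Final Beta object] + [Node Right Final]
  take Right:  [Beta object] + [Right Gamma Root Beta Mixin2 object] + [Final Beta object] + [Right Final]
  take Gamma:  [Beta object] + [Gamma Root Beta Mixin2 object] + [Final Beta object] + [Final]
  take Root:  [Beta object] + [Root Beta Mixin2 object] + [Final Beta object] + [Final]
  take Final:  [Beta object] + [Beta Mixin2 object] + [Final Beta object] + [Final]
  take Beta:  [Beta object] + [Beta Mixin2 object] + [Beta object]
  take Mixin2:  [object] + [Mixin2 object] + [object]
  take object:  [object] + [object] + [object]
MRO: Top Node Right Gamma Root Final Beta Mixin2 object
Right is at position 2; next is Gamma.

Gamma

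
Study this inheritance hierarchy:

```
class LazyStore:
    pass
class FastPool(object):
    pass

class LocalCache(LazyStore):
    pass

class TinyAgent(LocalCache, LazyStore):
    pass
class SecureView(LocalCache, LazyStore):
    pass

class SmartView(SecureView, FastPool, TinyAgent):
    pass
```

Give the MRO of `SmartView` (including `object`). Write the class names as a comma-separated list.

L[SmartView] = SmartView + merge(L[SecureView], L[FastPool], L[TinyAgent], [SecureView FastPool TinyAgent])
  take SecureView:  [SecureView LocalCache LazyStore object] + [FastPool object] + [TinyAgent LocalCache LazyStore object] + [SecureView FastPool TinyAgent]
  take FastPool:  [LocalCache LazyStore object] + [FastPool object] + [TinyAgent LocalCache LazyStore object] + [FastPool TinyAgent]
  take TinyAgent:  [LocalCache LazyStore object] + [object] + [TinyAgent LocalCache LazyStore object] + [TinyAgent]
  take LocalCache:  [LocalCache LazyStore object] + [object] + [LocalCache LazyStore object]
  take LazyStore:  [LazyStore object] + [object] + [LazyStore object]
  take object:  [object] + [object] + [object]

SmartView, SecureView, FastPool, TinyAgent, LocalCache, LazyStore, object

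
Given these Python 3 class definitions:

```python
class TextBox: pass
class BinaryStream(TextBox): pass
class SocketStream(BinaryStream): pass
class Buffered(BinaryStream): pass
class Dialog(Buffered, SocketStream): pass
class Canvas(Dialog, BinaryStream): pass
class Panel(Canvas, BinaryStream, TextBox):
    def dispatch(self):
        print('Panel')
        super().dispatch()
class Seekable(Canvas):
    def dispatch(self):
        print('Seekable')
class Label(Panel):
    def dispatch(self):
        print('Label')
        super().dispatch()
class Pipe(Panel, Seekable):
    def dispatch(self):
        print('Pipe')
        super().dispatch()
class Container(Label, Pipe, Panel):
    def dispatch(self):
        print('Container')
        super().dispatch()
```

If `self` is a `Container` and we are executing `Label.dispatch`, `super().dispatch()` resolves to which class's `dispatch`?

Pipe

L[Container] = Container + merge(L[Label], L[Pipe], L[Panel], [Label Pipe Panel])
  take Label:  [Label Panel Canvas Dialog Buffered SocketStream BinaryStream TextBox object] + [Pipe Panel Seekable Canvas Dialog Buffered SocketStream BinaryStream TextBox object] + [Panel Canvas Dialog Buffered SocketStream BinaryStream TextBox object] + [Label Pipe Panel]
  take Pipe:  [Panel Canvas Dialog Buffered SocketStream BinaryStream TextBox object] + [Pipe Panel Seekable Canvas Dialog Buffered SocketStream BinaryStream TextBox object] + [Panel Canvas Dialog Buffered SocketStream BinaryStream TextBox object] + [Pipe Panel]
  take Panel:  [Panel Canvas Dialog Buffered SocketStream BinaryStream TextBox object] + [Panel Seekable Canvas Dialog Buffered SocketStream BinaryStream TextBox object] + [Panel Canvas Dialog Buffered SocketStream BinaryStream TextBox object] + [Panel]
  take Seekable:  [Canvas Dialog Buffered SocketStream BinaryStream TextBox object] + [Seekable Canvas Dialog Buffered SocketStream BinaryStream TextBox object] + [Canvas Dialog Buffered SocketStream BinaryStream TextBox object]
  take Canvas:  [Canvas Dialog Buffered SocketStream BinaryStream TextBox object] + [Canvas Dialog Buffered SocketStream BinaryStream TextBox object] + [Canvas Dialog Buffered SocketStream BinaryStream TextBox object]
  take Dialog:  [Dialog Buffered SocketStream BinaryStream TextBox object] + [Dialog Buffered SocketStream BinaryStream TextBox object] + [Dialog Buffered SocketStream BinaryStream TextBox object]
  take Buffered:  [Buffered SocketStream BinaryStream TextBox object] + [Buffered SocketStream BinaryStream TextBox object] + [Buffered SocketStream BinaryStream TextBox object]
  take SocketStream:  [SocketStream BinaryStream TextBox object] + [SocketStream BinaryStream TextBox object] + [SocketStream BinaryStream TextBox object]
  take BinaryStream:  [BinaryStream TextBox object] + [BinaryStream TextBox object] + [BinaryStream TextBox object]
  take TextBox:  [TextBox object] + [TextBox object] + [TextBox object]
  take object:  [object] + [object] + [object]
MRO: Container Label Pipe Panel Seekable Canvas Dialog Buffered SocketStream BinaryStream TextBox object
super() in Label.dispatch on a Container instance goes to the class after Label in Container's MRO: Pipe.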